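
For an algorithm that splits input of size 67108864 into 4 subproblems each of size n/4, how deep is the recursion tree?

For divide and conquer with division factor 4:

Problem sizes at each level:
Level 0: 67108864
Level 1: 16777216
Level 2: 4194304
Level 3: 1048576
Level 4: 262144
Level 5: 65536
Level 6: 16384
Level 7: 4096
Level 8: 1024
Level 9: 256
Level 10: 64
Level 11: 16
Level 12: 4
Level 13: 1

The root is level 0 and the size-1 base case is level 13 (the tree spans levels 0 through 13, i.e. 14 levels counting the root), so the depth is the number of divisions: log_4(67108864) = 13

The recursion tree depth is log_4(67108864) = 13. At each level, the problem size is divided by 4, so it takes 13 divisions to reduce to a base case of size 1. The algorithm makes 4 recursive calls at each level.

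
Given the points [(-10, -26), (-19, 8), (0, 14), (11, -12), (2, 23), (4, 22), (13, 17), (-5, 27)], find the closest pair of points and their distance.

Computing all pairwise distances among 8 points:

d((-10, -26), (-19, 8)) = 35.171
d((-10, -26), (0, 14)) = 41.2311
d((-10, -26), (11, -12)) = 25.2389
d((-10, -26), (2, 23)) = 50.448
d((-10, -26), (4, 22)) = 50.0
d((-10, -26), (13, 17)) = 48.7647
d((-10, -26), (-5, 27)) = 53.2353
d((-19, 8), (0, 14)) = 19.9249
d((-19, 8), (11, -12)) = 36.0555
d((-19, 8), (2, 23)) = 25.807
d((-19, 8), (4, 22)) = 26.9258
d((-19, 8), (13, 17)) = 33.2415
d((-19, 8), (-5, 27)) = 23.6008
d((0, 14), (11, -12)) = 28.2312
d((0, 14), (2, 23)) = 9.2195
d((0, 14), (4, 22)) = 8.9443
d((0, 14), (13, 17)) = 13.3417
d((0, 14), (-5, 27)) = 13.9284
d((11, -12), (2, 23)) = 36.1386
d((11, -12), (4, 22)) = 34.7131
d((11, -12), (13, 17)) = 29.0689
d((11, -12), (-5, 27)) = 42.1545
d((2, 23), (4, 22)) = 2.2361 <-- minimum
d((2, 23), (13, 17)) = 12.53
d((2, 23), (-5, 27)) = 8.0623
d((4, 22), (13, 17)) = 10.2956
d((4, 22), (-5, 27)) = 10.2956
d((13, 17), (-5, 27)) = 20.5913

Closest pair: (2, 23) and (4, 22) with distance 2.2361

The closest pair is (2, 23) and (4, 22) with Euclidean distance 2.2361. For 8 points, brute-force pairwise comparison is shown above. For large n, the divide-and-conquer algorithm (sort by x, recurse on halves, check the dividing strip) achieves O(n log n).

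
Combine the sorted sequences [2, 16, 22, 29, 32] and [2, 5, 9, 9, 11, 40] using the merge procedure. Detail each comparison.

Merging process:

Compare 2 vs 2: take 2 from left. Merged: [2]
Compare 16 vs 2: take 2 from right. Merged: [2, 2]
Compare 16 vs 5: take 5 from right. Merged: [2, 2, 5]
Compare 16 vs 9: take 9 from right. Merged: [2, 2, 5, 9]
Compare 16 vs 9: take 9 from right. Merged: [2, 2, 5, 9, 9]
Compare 16 vs 11: take 11 from right. Merged: [2, 2, 5, 9, 9, 11]
Compare 16 vs 40: take 16 from left. Merged: [2, 2, 5, 9, 9, 11, 16]
Compare 22 vs 40: take 22 from left. Merged: [2, 2, 5, 9, 9, 11, 16, 22]
Compare 29 vs 40: take 29 from left. Merged: [2, 2, 5, 9, 9, 11, 16, 22, 29]
Compare 32 vs 40: take 32 from left. Merged: [2, 2, 5, 9, 9, 11, 16, 22, 29, 32]
Append remaining from right: [40]. Merged: [2, 2, 5, 9, 9, 11, 16, 22, 29, 32, 40]

Final merged array: [2, 2, 5, 9, 9, 11, 16, 22, 29, 32, 40]
Total comparisons: 10

The merged array is [2, 2, 5, 9, 9, 11, 16, 22, 29, 32, 40], requiring 10 comparisons. The merge step runs in O(n) time where n is the total number of elements.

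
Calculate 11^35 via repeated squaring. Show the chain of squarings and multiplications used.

Computing 11^35 by squaring (build up from 11^1; each line after the first costs one multiplication):

11^1 = 11
11^2 = (11^1)^2 = 11^2 = 121
11^4 = (11^2)^2 = 121^2 = 14641
11^8 = (11^4)^2 = 14641^2 = 214358881
11^16 = (11^8)^2 = 214358881^2 = 45949729863572161
11^17 = 11 * 11^16 = 11 * 45949729863572161 = 505447028499293771
11^34 = (11^17)^2 = 505447028499293771^2 = 255476698618765889551019445759400441
11^35 = 11 * 11^34 = 11 * 255476698618765889551019445759400441 = 2810243684806424785061213903353404851

Result: 2810243684806424785061213903353404851
Multiplications needed: 7 (7 lines after 11^1)

11^35 = 2810243684806424785061213903353404851. Using exponentiation by squaring, this requires 7 multiplications. The key idea: if the exponent is even, square the half-power; if odd, multiply by the base once.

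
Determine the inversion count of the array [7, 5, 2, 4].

Finding inversions in [7, 5, 2, 4]:

(0, 1): arr[0]=7 > arr[1]=5
(0, 2): arr[0]=7 > arr[2]=2
(0, 3): arr[0]=7 > arr[3]=4
(1, 2): arr[1]=5 > arr[2]=2
(1, 3): arr[1]=5 > arr[3]=4

Total inversions: 5

The array has 5 inversion(s): (0,1), (0,2), (0,3), (1,2), (1,3). Each pair (i,j) satisfies i < j and arr[i] > arr[j].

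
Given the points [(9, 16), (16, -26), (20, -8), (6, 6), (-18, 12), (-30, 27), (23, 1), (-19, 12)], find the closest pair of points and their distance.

Computing all pairwise distances among 8 points:

d((9, 16), (16, -26)) = 42.5793
d((9, 16), (20, -8)) = 26.4008
d((9, 16), (6, 6)) = 10.4403
d((9, 16), (-18, 12)) = 27.2947
d((9, 16), (-30, 27)) = 40.5216
d((9, 16), (23, 1)) = 20.5183
d((9, 16), (-19, 12)) = 28.2843
d((16, -26), (20, -8)) = 18.4391
d((16, -26), (6, 6)) = 33.5261
d((16, -26), (-18, 12)) = 50.9902
d((16, -26), (-30, 27)) = 70.1783
d((16, -26), (23, 1)) = 27.8927
d((16, -26), (-19, 12)) = 51.6624
d((20, -8), (6, 6)) = 19.799
d((20, -8), (-18, 12)) = 42.9418
d((20, -8), (-30, 27)) = 61.0328
d((20, -8), (23, 1)) = 9.4868
d((20, -8), (-19, 12)) = 43.8292
d((6, 6), (-18, 12)) = 24.7386
d((6, 6), (-30, 27)) = 41.6773
d((6, 6), (23, 1)) = 17.72
d((6, 6), (-19, 12)) = 25.7099
d((-18, 12), (-30, 27)) = 19.2094
d((-18, 12), (23, 1)) = 42.45
d((-18, 12), (-19, 12)) = 1.0 <-- minimum
d((-30, 27), (23, 1)) = 59.0339
d((-30, 27), (-19, 12)) = 18.6011
d((23, 1), (-19, 12)) = 43.4166

Closest pair: (-18, 12) and (-19, 12) with distance 1.0

The closest pair is (-18, 12) and (-19, 12) with Euclidean distance 1.0. For 8 points, brute-force pairwise comparison is shown above. For large n, the divide-and-conquer algorithm (sort by x, recurse on halves, check the dividing strip) achieves O(n log n).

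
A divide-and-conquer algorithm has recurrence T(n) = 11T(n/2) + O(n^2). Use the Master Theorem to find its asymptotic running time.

Master Theorem for T(n) = 11T(n/2) + O(n^2):

a = 11, b = 2, c = 2
log_b(a) = log_2(11) = 3.4594

Case 1: c = 2 < log_2(11) = 3.4594
T(n) = O(n^(log_2 11))

For T(n) = 11T(n/2) + O(n^2): log_2(11) = 3.4594. This is Case 1 of the Master Theorem (c < log_b(a), work dominated by leaves), giving O(n^(log_2 11)).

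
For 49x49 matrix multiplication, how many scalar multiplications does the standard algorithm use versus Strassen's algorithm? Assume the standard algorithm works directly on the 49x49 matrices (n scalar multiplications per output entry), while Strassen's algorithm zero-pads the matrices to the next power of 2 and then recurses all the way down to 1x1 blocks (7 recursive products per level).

Matrix multiplication for 49x49 matrices:

Strassen's algorithm requires power-of-2 dimensions. Pad 49x49 to 64x64 (next power of 2).

Standard algorithm: 49^3 = 117649 multiplications
Strassen's algorithm: 7^(log2(64)) = 7^6 = 117649 multiplications
Savings: 117649 - 117649 = 0 multiplications

Standard: 117649 multiplications (49^3). Strassen: 117649 multiplications (7^6, after padding to 64x64). Strassen reduces 8 recursive multiplications to 7 at each level.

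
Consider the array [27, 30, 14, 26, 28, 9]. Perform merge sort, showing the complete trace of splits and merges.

Merge sort trace:

Split: [27, 30, 14, 26, 28, 9] -> [27, 30, 14] and [26, 28, 9]
  Split: [27, 30, 14] -> [27] and [30, 14]
    Split: [30, 14] -> [30] and [14]
    Merge: [30] + [14] -> [14, 30]
  Merge: [27] + [14, 30] -> [14, 27, 30]
  Split: [26, 28, 9] -> [26] and [28, 9]
    Split: [28, 9] -> [28] and [9]
    Merge: [28] + [9] -> [9, 28]
  Merge: [26] + [9, 28] -> [9, 26, 28]
Merge: [14, 27, 30] + [9, 26, 28] -> [9, 14, 26, 27, 28, 30]

Final sorted array: [9, 14, 26, 27, 28, 30]

The merge sort proceeds by recursively splitting the array and merging sorted halves.
After all merges, the sorted array is [9, 14, 26, 27, 28, 30].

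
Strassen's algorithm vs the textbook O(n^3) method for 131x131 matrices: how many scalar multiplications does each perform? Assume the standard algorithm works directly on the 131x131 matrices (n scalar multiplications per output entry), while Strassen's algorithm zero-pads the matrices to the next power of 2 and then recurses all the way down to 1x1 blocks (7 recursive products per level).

Matrix multiplication for 131x131 matrices:

Strassen's algorithm requires power-of-2 dimensions. Pad 131x131 to 256x256 (next power of 2).

Standard algorithm: 131^3 = 2248091 multiplications
Strassen's algorithm: 7^(log2(256)) = 7^8 = 5764801 multiplications
Difference: 2248091 - 5764801 = -3516710 (Strassen uses MORE here due to padding overhead — for small or just-over-power-of-2 n, padding can outweigh the per-level savings)

Standard: 2248091 multiplications (131^3). Strassen: 5764801 multiplications (7^8, after padding to 256x256). Strassen reduces 8 recursive multiplications to 7 at each level.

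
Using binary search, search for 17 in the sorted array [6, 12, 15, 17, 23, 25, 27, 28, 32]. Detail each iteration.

Binary search for 17 in [6, 12, 15, 17, 23, 25, 27, 28, 32]:

lo=0, hi=8, mid=4, arr[mid]=23 -> 23 > 17, search left half
lo=0, hi=3, mid=1, arr[mid]=12 -> 12 < 17, search right half
lo=2, hi=3, mid=2, arr[mid]=15 -> 15 < 17, search right half
lo=3, hi=3, mid=3, arr[mid]=17 -> Found target at index 3!

Binary search finds 17 at index 3 after 4 comparisons. The search repeatedly halves the search space by comparing with the middle element.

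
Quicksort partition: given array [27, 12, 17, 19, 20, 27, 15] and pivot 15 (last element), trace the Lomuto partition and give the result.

Lomuto partition with pivot = 15:

Initial array: [27, 12, 17, 19, 20, 27, 15]

arr[0]=27 > 15: no swap
arr[1]=12 <= 15: swap with position 0, array becomes [12, 27, 17, 19, 20, 27, 15]
arr[2]=17 > 15: no swap
arr[3]=19 > 15: no swap
arr[4]=20 > 15: no swap
arr[5]=27 > 15: no swap

Place pivot at position 1: [12, 15, 17, 19, 20, 27, 27]
Pivot position: 1

After partitioning with pivot 15, the array becomes [12, 15, 17, 19, 20, 27, 27]. The pivot is placed at index 1. All elements to the left of the pivot are <= 15, and all elements to the right are > 15.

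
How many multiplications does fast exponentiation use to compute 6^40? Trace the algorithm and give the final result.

Computing 6^40 by squaring (build up from 6^1; each line after the first costs one multiplication):

6^1 = 6
6^2 = (6^1)^2 = 6^2 = 36
6^4 = (6^2)^2 = 36^2 = 1296
6^5 = 6 * 6^4 = 6 * 1296 = 7776
6^10 = (6^5)^2 = 7776^2 = 60466176
6^20 = (6^10)^2 = 60466176^2 = 3656158440062976
6^40 = (6^20)^2 = 3656158440062976^2 = 13367494538843734067838845976576

Result: 13367494538843734067838845976576
Multiplications needed: 6 (6 lines after 6^1)

6^40 = 13367494538843734067838845976576. Using exponentiation by squaring, this requires 6 multiplications. The key idea: if the exponent is even, square the half-power; if odd, multiply by the base once.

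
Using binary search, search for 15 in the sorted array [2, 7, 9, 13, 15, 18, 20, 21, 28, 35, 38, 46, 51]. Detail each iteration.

Binary search for 15 in [2, 7, 9, 13, 15, 18, 20, 21, 28, 35, 38, 46, 51]:

lo=0, hi=12, mid=6, arr[mid]=20 -> 20 > 15, search left half
lo=0, hi=5, mid=2, arr[mid]=9 -> 9 < 15, search right half
lo=3, hi=5, mid=4, arr[mid]=15 -> Found target at index 4!

Binary search finds 15 at index 4 after 3 comparisons. The search repeatedly halves the search space by comparing with the middle element.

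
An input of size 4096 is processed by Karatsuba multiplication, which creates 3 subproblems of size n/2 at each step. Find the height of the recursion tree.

For divide and conquer with division factor 2:

Problem sizes at each level:
Level 0: 4096
Level 1: 2048
Level 2: 1024
Level 3: 512
Level 4: 256
Level 5: 128
Level 6: 64
Level 7: 32
Level 8: 16
Level 9: 8
Level 10: 4
Level 11: 2
Level 12: 1

The root is level 0 and the size-1 base case is level 12 (the tree spans levels 0 through 12, i.e. 13 levels counting the root), so the depth is the number of divisions: log_2(4096) = 12

The recursion tree depth is log_2(4096) = 12. At each level, the problem size is divided by 2, so it takes 12 divisions to reduce to a base case of size 1. The algorithm makes 3 recursive calls at each level.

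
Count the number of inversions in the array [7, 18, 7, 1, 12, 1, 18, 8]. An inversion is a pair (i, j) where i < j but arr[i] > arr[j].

Finding inversions in [7, 18, 7, 1, 12, 1, 18, 8]:

(0, 3): arr[0]=7 > arr[3]=1
(0, 5): arr[0]=7 > arr[5]=1
(1, 2): arr[1]=18 > arr[2]=7
(1, 3): arr[1]=18 > arr[3]=1
(1, 4): arr[1]=18 > arr[4]=12
(1, 5): arr[1]=18 > arr[5]=1
(1, 7): arr[1]=18 > arr[7]=8
(2, 3): arr[2]=7 > arr[3]=1
(2, 5): arr[2]=7 > arr[5]=1
(4, 5): arr[4]=12 > arr[5]=1
(4, 7): arr[4]=12 > arr[7]=8
(6, 7): arr[6]=18 > arr[7]=8

Total inversions: 12

The array has 12 inversion(s): (0,3), (0,5), (1,2), (1,3), (1,4), (1,5), (1,7), (2,3), (2,5), (4,5), (4,7), (6,7). Each pair (i,j) satisfies i < j and arr[i] > arr[j].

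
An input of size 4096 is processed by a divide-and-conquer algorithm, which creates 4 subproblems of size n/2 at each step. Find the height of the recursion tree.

For divide and conquer with division factor 2:

Problem sizes at each level:
Level 0: 4096
Level 1: 2048
Level 2: 1024
Level 3: 512
Level 4: 256
Level 5: 128
Level 6: 64
Level 7: 32
Level 8: 16
Level 9: 8
Level 10: 4
Level 11: 2
Level 12: 1

The root is level 0 and the size-1 base case is level 12 (the tree spans levels 0 through 12, i.e. 13 levels counting the root), so the depth is the number of divisions: log_2(4096) = 12

The recursion tree depth is log_2(4096) = 12. At each level, the problem size is divided by 2, so it takes 12 divisions to reduce to a base case of size 1. The algorithm makes 4 recursive calls at each level.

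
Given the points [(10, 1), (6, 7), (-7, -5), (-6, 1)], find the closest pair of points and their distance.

Computing all pairwise distances among 4 points:

d((10, 1), (6, 7)) = 7.2111
d((10, 1), (-7, -5)) = 18.0278
d((10, 1), (-6, 1)) = 16.0
d((6, 7), (-7, -5)) = 17.6918
d((6, 7), (-6, 1)) = 13.4164
d((-7, -5), (-6, 1)) = 6.0828 <-- minimum

Closest pair: (-7, -5) and (-6, 1) with distance 6.0828

The closest pair is (-7, -5) and (-6, 1) with Euclidean distance 6.0828. For 4 points, brute-force pairwise comparison is shown above. For large n, the divide-and-conquer algorithm (sort by x, recurse on halves, check the dividing strip) achieves O(n log n).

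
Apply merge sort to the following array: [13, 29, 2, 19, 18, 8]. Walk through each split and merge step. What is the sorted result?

Merge sort trace:

Split: [13, 29, 2, 19, 18, 8] -> [13, 29, 2] and [19, 18, 8]
  Split: [13, 29, 2] -> [13] and [29, 2]
    Split: [29, 2] -> [29] and [2]
    Merge: [29] + [2] -> [2, 29]
  Merge: [13] + [2, 29] -> [2, 13, 29]
  Split: [19, 18, 8] -> [19] and [18, 8]
    Split: [18, 8] -> [18] and [8]
    Merge: [18] + [8] -> [8, 18]
  Merge: [19] + [8, 18] -> [8, 18, 19]
Merge: [2, 13, 29] + [8, 18, 19] -> [2, 8, 13, 18, 19, 29]

Final sorted array: [2, 8, 13, 18, 19, 29]

The merge sort proceeds by recursively splitting the array and merging sorted halves.
After all merges, the sorted array is [2, 8, 13, 18, 19, 29].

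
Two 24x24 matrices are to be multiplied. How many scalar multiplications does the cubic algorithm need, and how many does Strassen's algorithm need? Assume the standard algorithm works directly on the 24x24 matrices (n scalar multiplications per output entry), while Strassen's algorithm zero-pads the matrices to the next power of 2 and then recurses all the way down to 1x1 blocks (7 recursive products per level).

Matrix multiplication for 24x24 matrices:

Strassen's algorithm requires power-of-2 dimensions. Pad 24x24 to 32x32 (next power of 2).

Standard algorithm: 24^3 = 13824 multiplications
Strassen's algorithm: 7^(log2(32)) = 7^5 = 16807 multiplications
Difference: 13824 - 16807 = -2983 (Strassen uses MORE here due to padding overhead — for small or just-over-power-of-2 n, padding can outweigh the per-level savings)

Standard: 13824 multiplications (24^3). Strassen: 16807 multiplications (7^5, after padding to 32x32). Strassen reduces 8 recursive multiplications to 7 at each level.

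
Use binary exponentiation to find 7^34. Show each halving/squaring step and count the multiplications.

Computing 7^34 by squaring (build up from 7^1; each line after the first costs one multiplication):

7^1 = 7
7^2 = (7^1)^2 = 7^2 = 49
7^4 = (7^2)^2 = 49^2 = 2401
7^8 = (7^4)^2 = 2401^2 = 5764801
7^16 = (7^8)^2 = 5764801^2 = 33232930569601
7^17 = 7 * 7^16 = 7 * 33232930569601 = 232630513987207
7^34 = (7^17)^2 = 232630513987207^2 = 54116956037952111668959660849

Result: 54116956037952111668959660849
Multiplications needed: 6 (6 lines after 7^1)

7^34 = 54116956037952111668959660849. Using exponentiation by squaring, this requires 6 multiplications. The key idea: if the exponent is even, square the half-power; if odd, multiply by the base once.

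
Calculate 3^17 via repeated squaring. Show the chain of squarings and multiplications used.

Computing 3^17 by squaring (build up from 3^1; each line after the first costs one multiplication):

3^1 = 3
3^2 = (3^1)^2 = 3^2 = 9
3^4 = (3^2)^2 = 9^2 = 81
3^8 = (3^4)^2 = 81^2 = 6561
3^16 = (3^8)^2 = 6561^2 = 43046721
3^17 = 3 * 3^16 = 3 * 43046721 = 129140163

Result: 129140163
Multiplications needed: 5 (5 lines after 3^1)

3^17 = 129140163. Using exponentiation by squaring, this requires 5 multiplications. The key idea: if the exponent is even, square the half-power; if odd, multiply by the base once.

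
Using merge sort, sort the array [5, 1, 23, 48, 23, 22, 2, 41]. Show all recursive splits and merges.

Merge sort trace:

Split: [5, 1, 23, 48, 23, 22, 2, 41] -> [5, 1, 23, 48] and [23, 22, 2, 41]
  Split: [5, 1, 23, 48] -> [5, 1] and [23, 48]
    Split: [5, 1] -> [5] and [1]
    Merge: [5] + [1] -> [1, 5]
    Split: [23, 48] -> [23] and [48]
    Merge: [23] + [48] -> [23, 48]
  Merge: [1, 5] + [23, 48] -> [1, 5, 23, 48]
  Split: [23, 22, 2, 41] -> [23, 22] and [2, 41]
    Split: [23, 22] -> [23] and [22]
    Merge: [23] + [22] -> [22, 23]
    Split: [2, 41] -> [2] and [41]
    Merge: [2] + [41] -> [2, 41]
  Merge: [22, 23] + [2, 41] -> [2, 22, 23, 41]
Merge: [1, 5, 23, 48] + [2, 22, 23, 41] -> [1, 2, 5, 22, 23, 23, 41, 48]

Final sorted array: [1, 2, 5, 22, 23, 23, 41, 48]

The merge sort proceeds by recursively splitting the array and merging sorted halves.
After all merges, the sorted array is [1, 2, 5, 22, 23, 23, 41, 48].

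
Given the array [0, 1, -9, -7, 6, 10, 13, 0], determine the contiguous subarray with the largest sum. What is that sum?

Using Kadane's algorithm on [0, 1, -9, -7, 6, 10, 13, 0]:

Scanning through the array:
Position 1 (value 1): max_ending_here = 1, max_so_far = 1
Position 2 (value -9): max_ending_here = -8, max_so_far = 1
Position 3 (value -7): max_ending_here = -7, max_so_far = 1
Position 4 (value 6): max_ending_here = 6, max_so_far = 6
Position 5 (value 10): max_ending_here = 16, max_so_far = 16
Position 6 (value 13): max_ending_here = 29, max_so_far = 29
Position 7 (value 0): max_ending_here = 29, max_so_far = 29

Maximum subarray: [6, 10, 13]
Maximum sum: 29

The maximum subarray is [6, 10, 13] with sum 29. This subarray runs from index 4 to index 6.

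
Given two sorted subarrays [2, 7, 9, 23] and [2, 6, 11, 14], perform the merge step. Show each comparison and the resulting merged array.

Merging process:

Compare 2 vs 2: take 2 from left. Merged: [2]
Compare 7 vs 2: take 2 from right. Merged: [2, 2]
Compare 7 vs 6: take 6 from right. Merged: [2, 2, 6]
Compare 7 vs 11: take 7 from left. Merged: [2, 2, 6, 7]
Compare 9 vs 11: take 9 from left. Merged: [2, 2, 6, 7, 9]
Compare 23 vs 11: take 11 from right. Merged: [2, 2, 6, 7, 9, 11]
Compare 23 vs 14: take 14 from right. Merged: [2, 2, 6, 7, 9, 11, 14]
Append remaining from left: [23]. Merged: [2, 2, 6, 7, 9, 11, 14, 23]

Final merged array: [2, 2, 6, 7, 9, 11, 14, 23]
Total comparisons: 7

The merged array is [2, 2, 6, 7, 9, 11, 14, 23], requiring 7 comparisons. The merge step runs in O(n) time where n is the total number of elements.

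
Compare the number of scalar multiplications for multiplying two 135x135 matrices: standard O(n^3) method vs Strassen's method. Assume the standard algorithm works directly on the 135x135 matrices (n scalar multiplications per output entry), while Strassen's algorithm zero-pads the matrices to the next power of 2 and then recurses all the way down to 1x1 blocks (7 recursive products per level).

Matrix multiplication for 135x135 matrices:

Strassen's algorithm requires power-of-2 dimensions. Pad 135x135 to 256x256 (next power of 2).

Standard algorithm: 135^3 = 2460375 multiplications
Strassen's algorithm: 7^(log2(256)) = 7^8 = 5764801 multiplications
Difference: 2460375 - 5764801 = -3304426 (Strassen uses MORE here due to padding overhead — for small or just-over-power-of-2 n, padding can outweigh the per-level savings)

Standard: 2460375 multiplications (135^3). Strassen: 5764801 multiplications (7^8, after padding to 256x256). Strassen reduces 8 recursive multiplications to 7 at each level.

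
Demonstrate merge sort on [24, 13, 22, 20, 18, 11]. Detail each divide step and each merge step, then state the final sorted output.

Merge sort trace:

Split: [24, 13, 22, 20, 18, 11] -> [24, 13, 22] and [20, 18, 11]
  Split: [24, 13, 22] -> [24] and [13, 22]
    Split: [13, 22] -> [13] and [22]
    Merge: [13] + [22] -> [13, 22]
  Merge: [24] + [13, 22] -> [13, 22, 24]
  Split: [20, 18, 11] -> [20] and [18, 11]
    Split: [18, 11] -> [18] and [11]
    Merge: [18] + [11] -> [11, 18]
  Merge: [20] + [11, 18] -> [11, 18, 20]
Merge: [13, 22, 24] + [11, 18, 20] -> [11, 13, 18, 20, 22, 24]

Final sorted array: [11, 13, 18, 20, 22, 24]

The merge sort proceeds by recursively splitting the array and merging sorted halves.
After all merges, the sorted array is [11, 13, 18, 20, 22, 24].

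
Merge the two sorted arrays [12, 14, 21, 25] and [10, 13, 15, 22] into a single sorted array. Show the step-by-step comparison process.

Merging process:

Compare 12 vs 10: take 10 from right. Merged: [10]
Compare 12 vs 13: take 12 from left. Merged: [10, 12]
Compare 14 vs 13: take 13 from right. Merged: [10, 12, 13]
Compare 14 vs 15: take 14 from left. Merged: [10, 12, 13, 14]
Compare 21 vs 15: take 15 from right. Merged: [10, 12, 13, 14, 15]
Compare 21 vs 22: take 21 from left. Merged: [10, 12, 13, 14, 15, 21]
Compare 25 vs 22: take 22 from right. Merged: [10, 12, 13, 14, 15, 21, 22]
Append remaining from left: [25]. Merged: [10, 12, 13, 14, 15, 21, 22, 25]

Final merged array: [10, 12, 13, 14, 15, 21, 22, 25]
Total comparisons: 7

The merged array is [10, 12, 13, 14, 15, 21, 22, 25], requiring 7 comparisons. The merge step runs in O(n) time where n is the total number of elements.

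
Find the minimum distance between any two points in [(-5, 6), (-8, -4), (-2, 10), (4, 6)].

Computing all pairwise distances among 4 points:

d((-5, 6), (-8, -4)) = 10.4403
d((-5, 6), (-2, 10)) = 5.0 <-- minimum
d((-5, 6), (4, 6)) = 9.0
d((-8, -4), (-2, 10)) = 15.2315
d((-8, -4), (4, 6)) = 15.6205
d((-2, 10), (4, 6)) = 7.2111

Closest pair: (-5, 6) and (-2, 10) with distance 5.0

The closest pair is (-5, 6) and (-2, 10) with Euclidean distance 5.0. For 4 points, brute-force pairwise comparison is shown above. For large n, the divide-and-conquer algorithm (sort by x, recurse on halves, check the dividing strip) achieves O(n log n).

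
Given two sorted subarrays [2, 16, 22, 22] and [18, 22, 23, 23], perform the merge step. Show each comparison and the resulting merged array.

Merging process:

Compare 2 vs 18: take 2 from left. Merged: [2]
Compare 16 vs 18: take 16 from left. Merged: [2, 16]
Compare 22 vs 18: take 18 from right. Merged: [2, 16, 18]
Compare 22 vs 22: take 22 from left. Merged: [2, 16, 18, 22]
Compare 22 vs 22: take 22 from left. Merged: [2, 16, 18, 22, 22]
Append remaining from right: [22, 23, 23]. Merged: [2, 16, 18, 22, 22, 22, 23, 23]

Final merged array: [2, 16, 18, 22, 22, 22, 23, 23]
Total comparisons: 5

The merged array is [2, 16, 18, 22, 22, 22, 23, 23], requiring 5 comparisons. The merge step runs in O(n) time where n is the total number of elements.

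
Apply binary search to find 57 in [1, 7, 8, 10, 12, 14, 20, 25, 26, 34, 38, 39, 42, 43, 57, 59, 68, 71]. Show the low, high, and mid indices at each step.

Binary search for 57 in [1, 7, 8, 10, 12, 14, 20, 25, 26, 34, 38, 39, 42, 43, 57, 59, 68, 71]:

lo=0, hi=17, mid=8, arr[mid]=26 -> 26 < 57, search right half
lo=9, hi=17, mid=13, arr[mid]=43 -> 43 < 57, search right half
lo=14, hi=17, mid=15, arr[mid]=59 -> 59 > 57, search left half
lo=14, hi=14, mid=14, arr[mid]=57 -> Found target at index 14!

Binary search finds 57 at index 14 after 4 comparisons. The search repeatedly halves the search space by comparing with the middle element.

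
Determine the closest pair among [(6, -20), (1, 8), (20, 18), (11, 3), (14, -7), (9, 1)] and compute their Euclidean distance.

Computing all pairwise distances among 6 points:

d((6, -20), (1, 8)) = 28.4429
d((6, -20), (20, 18)) = 40.4969
d((6, -20), (11, 3)) = 23.5372
d((6, -20), (14, -7)) = 15.2643
d((6, -20), (9, 1)) = 21.2132
d((1, 8), (20, 18)) = 21.4709
d((1, 8), (11, 3)) = 11.1803
d((1, 8), (14, -7)) = 19.8494
d((1, 8), (9, 1)) = 10.6301
d((20, 18), (11, 3)) = 17.4929
d((20, 18), (14, -7)) = 25.7099
d((20, 18), (9, 1)) = 20.2485
d((11, 3), (14, -7)) = 10.4403
d((11, 3), (9, 1)) = 2.8284 <-- minimum
d((14, -7), (9, 1)) = 9.434

Closest pair: (11, 3) and (9, 1) with distance 2.8284

The closest pair is (11, 3) and (9, 1) with Euclidean distance 2.8284. For 6 points, brute-force pairwise comparison is shown above. For large n, the divide-and-conquer algorithm (sort by x, recurse on halves, check the dividing strip) achieves O(n log n).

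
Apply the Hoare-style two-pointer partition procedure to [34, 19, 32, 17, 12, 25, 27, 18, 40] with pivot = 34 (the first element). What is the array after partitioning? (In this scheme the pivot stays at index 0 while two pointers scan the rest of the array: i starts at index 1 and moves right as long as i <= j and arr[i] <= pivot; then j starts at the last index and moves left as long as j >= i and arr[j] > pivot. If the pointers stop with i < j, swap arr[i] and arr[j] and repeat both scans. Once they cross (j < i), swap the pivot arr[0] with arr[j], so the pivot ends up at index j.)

Hoare-style two-pointer partition with pivot = 34:

Initial array: [34, 19, 32, 17, 12, 25, 27, 18, 40]

Pointers start at i = 1, j = 8.
i ends at 8, j ends at 7: the pointers have crossed (j < i), so scanning stops.

Swap pivot arr[0] with arr[7] to place pivot at position 7: [18, 19, 32, 17, 12, 25, 27, 34, 40]
Pivot position: 7

After partitioning with pivot 34, the array becomes [18, 19, 32, 17, 12, 25, 27, 34, 40]. The pivot is placed at index 7. All elements to the left of the pivot are <= 34, and all elements to the right are > 34.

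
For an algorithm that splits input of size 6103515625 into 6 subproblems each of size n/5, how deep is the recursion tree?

For divide and conquer with division factor 5:

Problem sizes at each level:
Level 0: 6103515625
Level 1: 1220703125
Level 2: 244140625
Level 3: 48828125
Level 4: 9765625
Level 5: 1953125
Level 6: 390625
Level 7: 78125
Level 8: 15625
Level 9: 3125
Level 10: 625
Level 11: 125
Level 12: 25
Level 13: 5
Level 14: 1

The root is level 0 and the size-1 base case is level 14 (the tree spans levels 0 through 14, i.e. 15 levels counting the root), so the depth is the number of divisions: log_5(6103515625) = 14

The recursion tree depth is log_5(6103515625) = 14. At each level, the problem size is divided by 5, so it takes 14 divisions to reduce to a base case of size 1. The algorithm makes 6 recursive calls at each level.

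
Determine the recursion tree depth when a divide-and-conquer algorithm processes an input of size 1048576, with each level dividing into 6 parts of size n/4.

For divide and conquer with division factor 4:

Problem sizes at each level:
Level 0: 1048576
Level 1: 262144
Level 2: 65536
Level 3: 16384
Level 4: 4096
Level 5: 1024
Level 6: 256
Level 7: 64
Level 8: 16
Level 9: 4
Level 10: 1

The root is level 0 and the size-1 base case is level 10 (the tree spans levels 0 through 10, i.e. 11 levels counting the root), so the depth is the number of divisions: log_4(1048576) = 10

The recursion tree depth is log_4(1048576) = 10. At each level, the problem size is divided by 4, so it takes 10 divisions to reduce to a base case of size 1. The algorithm makes 6 recursive calls at each level.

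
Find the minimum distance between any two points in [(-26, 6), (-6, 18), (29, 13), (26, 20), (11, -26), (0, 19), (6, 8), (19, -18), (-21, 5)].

Computing all pairwise distances among 9 points:

d((-26, 6), (-6, 18)) = 23.3238
d((-26, 6), (29, 13)) = 55.4437
d((-26, 6), (26, 20)) = 53.8516
d((-26, 6), (11, -26)) = 48.9183
d((-26, 6), (0, 19)) = 29.0689
d((-26, 6), (6, 8)) = 32.0624
d((-26, 6), (19, -18)) = 51.0
d((-26, 6), (-21, 5)) = 5.099 <-- minimum
d((-6, 18), (29, 13)) = 35.3553
d((-6, 18), (26, 20)) = 32.0624
d((-6, 18), (11, -26)) = 47.1699
d((-6, 18), (0, 19)) = 6.0828
d((-6, 18), (6, 8)) = 15.6205
d((-6, 18), (19, -18)) = 43.8292
d((-6, 18), (-21, 5)) = 19.8494
d((29, 13), (26, 20)) = 7.6158
d((29, 13), (11, -26)) = 42.9535
d((29, 13), (0, 19)) = 29.6142
d((29, 13), (6, 8)) = 23.5372
d((29, 13), (19, -18)) = 32.573
d((29, 13), (-21, 5)) = 50.636
d((26, 20), (11, -26)) = 48.3839
d((26, 20), (0, 19)) = 26.0192
d((26, 20), (6, 8)) = 23.3238
d((26, 20), (19, -18)) = 38.6394
d((26, 20), (-21, 5)) = 49.3356
d((11, -26), (0, 19)) = 46.3249
d((11, -26), (6, 8)) = 34.3657
d((11, -26), (19, -18)) = 11.3137
d((11, -26), (-21, 5)) = 44.5533
d((0, 19), (6, 8)) = 12.53
d((0, 19), (19, -18)) = 41.5933
d((0, 19), (-21, 5)) = 25.2389
d((6, 8), (19, -18)) = 29.0689
d((6, 8), (-21, 5)) = 27.1662
d((19, -18), (-21, 5)) = 46.1411

Closest pair: (-26, 6) and (-21, 5) with distance 5.099

The closest pair is (-26, 6) and (-21, 5) with Euclidean distance 5.099. For 9 points, brute-force pairwise comparison is shown above. For large n, the divide-and-conquer algorithm (sort by x, recurse on halves, check the dividing strip) achieves O(n log n).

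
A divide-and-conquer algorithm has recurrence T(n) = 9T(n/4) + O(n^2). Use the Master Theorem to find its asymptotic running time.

Master Theorem for T(n) = 9T(n/4) + O(n^2):

a = 9, b = 4, c = 2
log_b(a) = log_4(9) = 1.5850

Case 3: c = 2 > log_4(9) = 1.5850
T(n) = O(n^2) = O(n^2)

For T(n) = 9T(n/4) + O(n^2): log_4(9) = 1.5850. This is Case 3 of the Master Theorem (c > log_b(a), work dominated by root), giving O(n^2).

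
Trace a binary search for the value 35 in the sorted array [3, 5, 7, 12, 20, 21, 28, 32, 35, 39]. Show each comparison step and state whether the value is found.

Binary search for 35 in [3, 5, 7, 12, 20, 21, 28, 32, 35, 39]:

lo=0, hi=9, mid=4, arr[mid]=20 -> 20 < 35, search right half
lo=5, hi=9, mid=7, arr[mid]=32 -> 32 < 35, search right half
lo=8, hi=9, mid=8, arr[mid]=35 -> Found target at index 8!

Binary search finds 35 at index 8 after 3 comparisons. The search repeatedly halves the search space by comparing with the middle element.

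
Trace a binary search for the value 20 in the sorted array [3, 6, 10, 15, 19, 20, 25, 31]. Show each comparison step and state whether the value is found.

Binary search for 20 in [3, 6, 10, 15, 19, 20, 25, 31]:

lo=0, hi=7, mid=3, arr[mid]=15 -> 15 < 20, search right half
lo=4, hi=7, mid=5, arr[mid]=20 -> Found target at index 5!

Binary search finds 20 at index 5 after 2 comparisons. The search repeatedly halves the search space by comparing with the middle element.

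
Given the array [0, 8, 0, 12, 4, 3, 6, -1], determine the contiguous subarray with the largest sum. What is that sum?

Using Kadane's algorithm on [0, 8, 0, 12, 4, 3, 6, -1]:

Scanning through the array:
Position 1 (value 8): max_ending_here = 8, max_so_far = 8
Position 2 (value 0): max_ending_here = 8, max_so_far = 8
Position 3 (value 12): max_ending_here = 20, max_so_far = 20
Position 4 (value 4): max_ending_here = 24, max_so_far = 24
Position 5 (value 3): max_ending_here = 27, max_so_far = 27
Position 6 (value 6): max_ending_here = 33, max_so_far = 33
Position 7 (value -1): max_ending_here = 32, max_so_far = 33

Maximum subarray: [0, 8, 0, 12, 4, 3, 6]
Maximum sum: 33

The maximum subarray is [0, 8, 0, 12, 4, 3, 6] with sum 33. This subarray runs from index 0 to index 6.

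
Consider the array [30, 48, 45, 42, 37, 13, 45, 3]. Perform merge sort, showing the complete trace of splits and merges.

Merge sort trace:

Split: [30, 48, 45, 42, 37, 13, 45, 3] -> [30, 48, 45, 42] and [37, 13, 45, 3]
  Split: [30, 48, 45, 42] -> [30, 48] and [45, 42]
    Split: [30, 48] -> [30] and [48]
    Merge: [30] + [48] -> [30, 48]
    Split: [45, 42] -> [45] and [42]
    Merge: [45] + [42] -> [42, 45]
  Merge: [30, 48] + [42, 45] -> [30, 42, 45, 48]
  Split: [37, 13, 45, 3] -> [37, 13] and [45, 3]
    Split: [37, 13] -> [37] and [13]
    Merge: [37] + [13] -> [13, 37]
    Split: [45, 3] -> [45] and [3]
    Merge: [45] + [3] -> [3, 45]
  Merge: [13, 37] + [3, 45] -> [3, 13, 37, 45]
Merge: [30, 42, 45, 48] + [3, 13, 37, 45] -> [3, 13, 30, 37, 42, 45, 45, 48]

Final sorted array: [3, 13, 30, 37, 42, 45, 45, 48]

The merge sort proceeds by recursively splitting the array and merging sorted halves.
After all merges, the sorted array is [3, 13, 30, 37, 42, 45, 45, 48].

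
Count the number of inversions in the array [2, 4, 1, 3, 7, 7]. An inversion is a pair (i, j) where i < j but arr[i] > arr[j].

Finding inversions in [2, 4, 1, 3, 7, 7]:

(0, 2): arr[0]=2 > arr[2]=1
(1, 2): arr[1]=4 > arr[2]=1
(1, 3): arr[1]=4 > arr[3]=3

Total inversions: 3

The array has 3 inversion(s): (0,2), (1,2), (1,3). Each pair (i,j) satisfies i < j and arr[i] > arr[j].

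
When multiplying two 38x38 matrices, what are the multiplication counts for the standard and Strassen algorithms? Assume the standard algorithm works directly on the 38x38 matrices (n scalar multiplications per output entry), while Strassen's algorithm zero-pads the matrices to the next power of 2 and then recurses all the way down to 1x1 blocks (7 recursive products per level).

Matrix multiplication for 38x38 matrices:

Strassen's algorithm requires power-of-2 dimensions. Pad 38x38 to 64x64 (next power of 2).

Standard algorithm: 38^3 = 54872 multiplications
Strassen's algorithm: 7^(log2(64)) = 7^6 = 117649 multiplications
Difference: 54872 - 117649 = -62777 (Strassen uses MORE here due to padding overhead — for small or just-over-power-of-2 n, padding can outweigh the per-level savings)

Standard: 54872 multiplications (38^3). Strassen: 117649 multiplications (7^6, after padding to 64x64). Strassen reduces 8 recursive multiplications to 7 at each level.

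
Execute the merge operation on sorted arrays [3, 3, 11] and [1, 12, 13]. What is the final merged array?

Merging process:

Compare 3 vs 1: take 1 from right. Merged: [1]
Compare 3 vs 12: take 3 from left. Merged: [1, 3]
Compare 3 vs 12: take 3 from left. Merged: [1, 3, 3]
Compare 11 vs 12: take 11 from left. Merged: [1, 3, 3, 11]
Append remaining from right: [12, 13]. Merged: [1, 3, 3, 11, 12, 13]

Final merged array: [1, 3, 3, 11, 12, 13]
Total comparisons: 4

The merged array is [1, 3, 3, 11, 12, 13], requiring 4 comparisons. The merge step runs in O(n) time where n is the total number of elements.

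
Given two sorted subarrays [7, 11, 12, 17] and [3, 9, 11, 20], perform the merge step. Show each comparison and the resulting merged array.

Merging process:

Compare 7 vs 3: take 3 from right. Merged: [3]
Compare 7 vs 9: take 7 from left. Merged: [3, 7]
Compare 11 vs 9: take 9 from right. Merged: [3, 7, 9]
Compare 11 vs 11: take 11 from left. Merged: [3, 7, 9, 11]
Compare 12 vs 11: take 11 from right. Merged: [3, 7, 9, 11, 11]
Compare 12 vs 20: take 12 from left. Merged: [3, 7, 9, 11, 11, 12]
Compare 17 vs 20: take 17 from left. Merged: [3, 7, 9, 11, 11, 12, 17]
Append remaining from right: [20]. Merged: [3, 7, 9, 11, 11, 12, 17, 20]

Final merged array: [3, 7, 9, 11, 11, 12, 17, 20]
Total comparisons: 7

The merged array is [3, 7, 9, 11, 11, 12, 17, 20], requiring 7 comparisons. The merge step runs in O(n) time where n is the total number of elements.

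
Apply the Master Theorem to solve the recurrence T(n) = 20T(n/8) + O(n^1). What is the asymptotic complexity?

Master Theorem for T(n) = 20T(n/8) + O(n^1):

a = 20, b = 8, c = 1
log_b(a) = log_8(20) = 1.4406

Case 1: c = 1 < log_8(20) = 1.4406
T(n) = O(n^(log_8 20))

For T(n) = 20T(n/8) + O(n^1): log_8(20) = 1.4406. This is Case 1 of the Master Theorem (c < log_b(a), work dominated by leaves), giving O(n^(log_8 20)).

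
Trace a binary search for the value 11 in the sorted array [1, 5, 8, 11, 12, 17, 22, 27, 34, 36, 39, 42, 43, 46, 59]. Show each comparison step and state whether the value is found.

Binary search for 11 in [1, 5, 8, 11, 12, 17, 22, 27, 34, 36, 39, 42, 43, 46, 59]:

lo=0, hi=14, mid=7, arr[mid]=27 -> 27 > 11, search left half
lo=0, hi=6, mid=3, arr[mid]=11 -> Found target at index 3!

Binary search finds 11 at index 3 after 2 comparisons. The search repeatedly halves the search space by comparing with the middle element.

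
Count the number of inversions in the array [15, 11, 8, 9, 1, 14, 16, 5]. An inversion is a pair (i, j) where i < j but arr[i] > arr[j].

Finding inversions in [15, 11, 8, 9, 1, 14, 16, 5]:

(0, 1): arr[0]=15 > arr[1]=11
(0, 2): arr[0]=15 > arr[2]=8
(0, 3): arr[0]=15 > arr[3]=9
(0, 4): arr[0]=15 > arr[4]=1
(0, 5): arr[0]=15 > arr[5]=14
(0, 7): arr[0]=15 > arr[7]=5
(1, 2): arr[1]=11 > arr[2]=8
(1, 3): arr[1]=11 > arr[3]=9
(1, 4): arr[1]=11 > arr[4]=1
(1, 7): arr[1]=11 > arr[7]=5
(2, 4): arr[2]=8 > arr[4]=1
(2, 7): arr[2]=8 > arr[7]=5
(3, 4): arr[3]=9 > arr[4]=1
(3, 7): arr[3]=9 > arr[7]=5
(5, 7): arr[5]=14 > arr[7]=5
(6, 7): arr[6]=16 > arr[7]=5

Total inversions: 16

The array has 16 inversion(s): (0,1), (0,2), (0,3), (0,4), (0,5), (0,7), (1,2), (1,3), (1,4), (1,7), (2,4), (2,7), (3,4), (3,7), (5,7), (6,7). Each pair (i,j) satisfies i < j and arr[i] > arr[j].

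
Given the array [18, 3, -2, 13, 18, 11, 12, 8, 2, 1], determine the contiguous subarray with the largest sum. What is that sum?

Using Kadane's algorithm on [18, 3, -2, 13, 18, 11, 12, 8, 2, 1]:

Scanning through the array:
Position 1 (value 3): max_ending_here = 21, max_so_far = 21
Position 2 (value -2): max_ending_here = 19, max_so_far = 21
Position 3 (value 13): max_ending_here = 32, max_so_far = 32
Position 4 (value 18): max_ending_here = 50, max_so_far = 50
Position 5 (value 11): max_ending_here = 61, max_so_far = 61
Position 6 (value 12): max_ending_here = 73, max_so_far = 73
Position 7 (value 8): max_ending_here = 81, max_so_far = 81
Position 8 (value 2): max_ending_here = 83, max_so_far = 83
Position 9 (value 1): max_ending_here = 84, max_so_far = 84

Maximum subarray: [18, 3, -2, 13, 18, 11, 12, 8, 2, 1]
Maximum sum: 84

The maximum subarray is [18, 3, -2, 13, 18, 11, 12, 8, 2, 1] with sum 84. This subarray runs from index 0 to index 9.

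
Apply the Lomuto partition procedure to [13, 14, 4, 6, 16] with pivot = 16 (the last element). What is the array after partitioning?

Lomuto partition with pivot = 16:

Initial array: [13, 14, 4, 6, 16]

arr[0]=13 <= 16: swap with position 0, array becomes [13, 14, 4, 6, 16]
arr[1]=14 <= 16: swap with position 1, array becomes [13, 14, 4, 6, 16]
arr[2]=4 <= 16: swap with position 2, array becomes [13, 14, 4, 6, 16]
arr[3]=6 <= 16: swap with position 3, array becomes [13, 14, 4, 6, 16]

Place pivot at position 4: [13, 14, 4, 6, 16]
Pivot position: 4

After partitioning with pivot 16, the array becomes [13, 14, 4, 6, 16]. The pivot is placed at index 4. All elements to the left of the pivot are <= 16, and all elements to the right are > 16.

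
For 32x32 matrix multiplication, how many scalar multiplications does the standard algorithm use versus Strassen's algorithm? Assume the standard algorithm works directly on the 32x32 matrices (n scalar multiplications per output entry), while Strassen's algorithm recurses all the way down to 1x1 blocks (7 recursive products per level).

Matrix multiplication for 32x32 matrices:

Standard algorithm: 32^3 = 32768 multiplications
Strassen's algorithm: 7^(log2(32)) = 7^5 = 16807 multiplications
Savings: 32768 - 16807 = 15961 multiplications

Standard: 32768 multiplications (32^3). Strassen: 16807 multiplications (7^5). Strassen reduces 8 recursive multiplications to 7 at each level.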